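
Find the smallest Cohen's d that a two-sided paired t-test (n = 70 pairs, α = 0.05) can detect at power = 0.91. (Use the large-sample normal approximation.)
d ≈ 0.39

Minimum detectable effect (paired t-test, normal approximation):
d = (z_{α/2} + z_β) / √n
d = (1.960 + 1.341) / √70
d = 3.301 / 8.367
d ≈ 0.39

By Cohen's convention (0.2 small / 0.5 medium / 0.8 large): small effect.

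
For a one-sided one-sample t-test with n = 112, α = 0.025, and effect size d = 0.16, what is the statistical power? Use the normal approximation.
Power ≈ 0.39

Power calculation (one-sample t-test, normal approximation):
z_β = d · √n - z_α
z_β = 0.16 · √112 - 1.960
z_β = 0.16 · 10.583 - 1.960
z_β = -0.267

Power = Φ(z_β) = Φ(-0.267) ≈ 0.395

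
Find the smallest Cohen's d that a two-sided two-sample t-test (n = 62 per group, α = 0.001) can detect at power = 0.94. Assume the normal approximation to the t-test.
d ≈ 0.87

Minimum detectable effect (two-sample t-test, normal approximation):
d = (z_{α/2} + z_β) / √(n/2)
d = (3.291 + 1.555) / √(62/2)
d = 4.845 / 5.568
d ≈ 0.87

By Cohen's convention (0.2 small / 0.5 medium / 0.8 large): large effect.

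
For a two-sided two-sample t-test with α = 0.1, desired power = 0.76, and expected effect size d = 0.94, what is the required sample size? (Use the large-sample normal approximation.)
n = 13 per group

Sample size formula (two-sample t-test, normal approximation):
n = 2 · ((z_{α/2} + z_β) / d)²

z_{α/2} = 1.645 (for α = 0.1, two-sided)
z_β = 0.706 (for power = 0.76)
d = 0.94

n = 2 · ((1.645 + 0.706) / 0.94)²
n = 2 · (2.501)²
n ≈ 12.51
Round up to the next whole number: n = 13 per group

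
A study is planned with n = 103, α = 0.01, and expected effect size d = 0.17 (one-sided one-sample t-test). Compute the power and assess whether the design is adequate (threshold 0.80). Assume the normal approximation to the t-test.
Power ≈ 0.27; the study is underpowered (power < 0.80)

Power calculation (one-sample t-test, normal approximation):
z_β = d · √n - z_α
z_β = 0.17 · √103 - 2.326
z_β = 0.17 · 10.149 - 2.326
z_β = -0.601

Power = Φ(z_β) = Φ(-0.601) ≈ 0.274

Effect size d = 0.17 is very small by Cohen's convention (0.2/0.5/0.8).

Threshold: power ≥ 0.80 is conventionally adequate.
Power ≈ 0.27 → the study is underpowered (power < 0.80).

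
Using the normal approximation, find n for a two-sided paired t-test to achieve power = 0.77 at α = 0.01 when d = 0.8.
n = 18 pairs

Sample size formula (paired t-test, normal approximation):
n = ((z_{α/2} + z_β) / d)²

z_{α/2} = 2.576 (for α = 0.01, two-sided)
z_β = 0.739 (for power = 0.77)
d = 0.8

n = ((2.576 + 0.739) / 0.8)²
n = (4.144)²
n ≈ 17.17
Round up to the next whole number: n = 18 pairs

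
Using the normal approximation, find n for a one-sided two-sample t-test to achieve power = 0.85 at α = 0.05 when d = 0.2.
n = 360 per group

Sample size formula (two-sample t-test, normal approximation):
n = 2 · ((z_α + z_β) / d)²

z_α = 1.645 (for α = 0.05, one-sided)
z_β = 1.036 (for power = 0.85)
d = 0.2

n = 2 · ((1.645 + 1.036) / 0.2)²
n = 2 · (13.405)²
n ≈ 359.39
Round up to the next whole number: n = 360 per group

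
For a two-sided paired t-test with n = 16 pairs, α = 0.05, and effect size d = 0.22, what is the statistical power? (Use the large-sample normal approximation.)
Power ≈ 0.14

Power calculation (paired t-test, normal approximation):
z_β = d · √n - z_{α/2}
z_β = 0.22 · √16 - 1.960
z_β = 0.22 · 4.000 - 1.960
z_β = -1.080

Power = Φ(z_β) = Φ(-1.080) ≈ 0.140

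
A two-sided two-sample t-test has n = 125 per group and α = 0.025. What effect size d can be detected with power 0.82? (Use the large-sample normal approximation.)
d ≈ 0.40

Minimum detectable effect (two-sample t-test, normal approximation):
d = (z_{α/2} + z_β) / √(n/2)
d = (2.241 + 0.915) / √(125/2)
d = 3.157 / 7.906
d ≈ 0.40

By Cohen's convention (0.2 small / 0.5 medium / 0.8 large): small effect.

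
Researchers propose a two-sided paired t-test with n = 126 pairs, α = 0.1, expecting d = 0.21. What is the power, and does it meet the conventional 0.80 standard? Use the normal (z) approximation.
Power ≈ 0.76; the study is underpowered (power < 0.80)

Power calculation (paired t-test, normal approximation):
z_β = d · √n - z_{α/2}
z_β = 0.21 · √126 - 1.645
z_β = 0.21 · 11.225 - 1.645
z_β = 0.712

Power = Φ(z_β) = Φ(0.712) ≈ 0.762

Effect size d = 0.21 is small by Cohen's convention (0.2/0.5/0.8).

Threshold: power ≥ 0.80 is conventionally adequate.
Power ≈ 0.76 → the study is underpowered (power < 0.80).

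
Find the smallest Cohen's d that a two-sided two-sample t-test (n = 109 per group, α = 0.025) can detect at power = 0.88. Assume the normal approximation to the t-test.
d ≈ 0.46

Minimum detectable effect (two-sample t-test, normal approximation):
d = (z_{α/2} + z_β) / √(n/2)
d = (2.241 + 1.175) / √(109/2)
d = 3.416 / 7.382
d ≈ 0.46

By Cohen's convention (0.2 small / 0.5 medium / 0.8 large): small effect.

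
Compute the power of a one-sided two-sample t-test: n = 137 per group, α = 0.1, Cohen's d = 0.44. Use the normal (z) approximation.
Power ≈ 0.99

Power calculation (two-sample t-test, normal approximation):
z_β = d · √(n/2) - z_α
z_β = 0.44 · √(137/2) - 1.282
z_β = 0.44 · 8.276 - 1.282
z_β = 2.360

Power = Φ(z_β) = Φ(2.360) ≈ 0.991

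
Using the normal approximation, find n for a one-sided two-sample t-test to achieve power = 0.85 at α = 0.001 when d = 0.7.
n = 70 per group

Sample size formula (two-sample t-test, normal approximation):
n = 2 · ((z_α + z_β) / d)²

z_α = 3.090 (for α = 0.001, one-sided)
z_β = 1.036 (for power = 0.85)
d = 0.7

n = 2 · ((3.090 + 1.036) / 0.7)²
n = 2 · (5.894)²
n ≈ 69.48
Round up to the next whole number: n = 70 per group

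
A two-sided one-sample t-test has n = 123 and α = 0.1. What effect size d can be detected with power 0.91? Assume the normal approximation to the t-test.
d ≈ 0.27

Minimum detectable effect (one-sample t-test, normal approximation):
d = (z_{α/2} + z_β) / √n
d = (1.645 + 1.341) / √123
d = 2.986 / 11.091
d ≈ 0.27

By Cohen's convention (0.2 small / 0.5 medium / 0.8 large): small effect.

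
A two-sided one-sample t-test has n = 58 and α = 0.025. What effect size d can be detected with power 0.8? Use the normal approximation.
d ≈ 0.40

Minimum detectable effect (one-sample t-test, normal approximation):
d = (z_{α/2} + z_β) / √n
d = (2.241 + 0.842) / √58
d = 3.083 / 7.616
d ≈ 0.40

By Cohen's convention (0.2 small / 0.5 medium / 0.8 large): small effect.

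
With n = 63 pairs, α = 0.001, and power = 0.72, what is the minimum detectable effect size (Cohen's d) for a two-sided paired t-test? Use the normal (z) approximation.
d ≈ 0.49

Minimum detectable effect (paired t-test, normal approximation):
d = (z_{α/2} + z_β) / √n
d = (3.291 + 0.583) / √63
d = 3.873 / 7.937
d ≈ 0.49

By Cohen's convention (0.2 small / 0.5 medium / 0.8 large): small effect.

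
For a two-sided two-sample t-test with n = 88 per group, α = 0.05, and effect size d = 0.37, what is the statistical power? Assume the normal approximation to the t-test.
Power ≈ 0.69

Power calculation (two-sample t-test, normal approximation):
z_β = d · √(n/2) - z_{α/2}
z_β = 0.37 · √(88/2) - 1.960
z_β = 0.37 · 6.633 - 1.960
z_β = 0.494

Power = Φ(z_β) = Φ(0.494) ≈ 0.689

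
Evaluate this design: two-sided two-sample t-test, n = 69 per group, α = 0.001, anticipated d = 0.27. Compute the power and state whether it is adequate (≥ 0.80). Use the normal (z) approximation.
Power ≈ 0.04; the study is underpowered (power < 0.80)

Power calculation (two-sample t-test, normal approximation):
z_β = d · √(n/2) - z_{α/2}
z_β = 0.27 · √(69/2) - 3.291
z_β = 0.27 · 5.874 - 3.291
z_β = -1.705

Power = Φ(z_β) = Φ(-1.705) ≈ 0.044

Effect size d = 0.27 is small by Cohen's convention (0.2/0.5/0.8).

Threshold: power ≥ 0.80 is conventionally adequate.
Power ≈ 0.04 → the study is underpowered (power < 0.80).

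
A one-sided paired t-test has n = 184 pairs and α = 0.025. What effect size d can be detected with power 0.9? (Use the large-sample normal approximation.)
d ≈ 0.24

Minimum detectable effect (paired t-test, normal approximation):
d = (z_α + z_β) / √n
d = (1.960 + 1.282) / √184
d = 3.242 / 13.565
d ≈ 0.24

By Cohen's convention (0.2 small / 0.5 medium / 0.8 large): small effect.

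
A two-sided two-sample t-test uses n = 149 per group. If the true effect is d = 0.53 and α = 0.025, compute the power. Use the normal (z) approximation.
Power ≈ 0.99

Power calculation (two-sample t-test, normal approximation):
z_β = d · √(n/2) - z_{α/2}
z_β = 0.53 · √(149/2) - 2.241
z_β = 0.53 · 8.631 - 2.241
z_β = 2.333

Power = Φ(z_β) = Φ(2.333) ≈ 0.990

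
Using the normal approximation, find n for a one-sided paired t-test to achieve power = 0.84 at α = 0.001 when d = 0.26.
n = 247 pairs

Sample size formula (paired t-test, normal approximation):
n = ((z_α + z_β) / d)²

z_α = 3.090 (for α = 0.001, one-sided)
z_β = 0.994 (for power = 0.84)
d = 0.26

n = ((3.090 + 0.994) / 0.26)²
n = (15.708)²
n ≈ 246.74
Round up to the next whole number: n = 247 pairs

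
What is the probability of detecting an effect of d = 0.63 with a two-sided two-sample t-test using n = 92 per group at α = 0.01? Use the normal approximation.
Power ≈ 0.96

Power calculation (two-sample t-test, normal approximation):
z_β = d · √(n/2) - z_{α/2}
z_β = 0.63 · √(92/2) - 2.576
z_β = 0.63 · 6.782 - 2.576
z_β = 1.697

Power = Φ(z_β) = Φ(1.697) ≈ 0.955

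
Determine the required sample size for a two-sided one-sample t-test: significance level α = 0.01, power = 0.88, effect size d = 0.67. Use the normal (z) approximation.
n = 32

Sample size formula (one-sample t-test, normal approximation):
n = ((z_{α/2} + z_β) / d)²

z_{α/2} = 2.576 (for α = 0.01, two-sided)
z_β = 1.175 (for power = 0.88)
d = 0.67

n = ((2.576 + 1.175) / 0.67)²
n = (5.599)²
n ≈ 31.35
Round up to the next whole number: n = 32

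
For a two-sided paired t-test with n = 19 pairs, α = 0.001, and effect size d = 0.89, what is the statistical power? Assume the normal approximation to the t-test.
Power ≈ 0.72

Power calculation (paired t-test, normal approximation):
z_β = d · √n - z_{α/2}
z_β = 0.89 · √19 - 3.291
z_β = 0.89 · 4.359 - 3.291
z_β = 0.589

Power = Φ(z_β) = Φ(0.589) ≈ 0.722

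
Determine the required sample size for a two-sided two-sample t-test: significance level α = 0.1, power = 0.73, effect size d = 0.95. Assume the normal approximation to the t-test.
n = 12 per group

Sample size formula (two-sample t-test, normal approximation):
n = 2 · ((z_{α/2} + z_β) / d)²

z_{α/2} = 1.645 (for α = 0.1, two-sided)
z_β = 0.613 (for power = 0.73)
d = 0.95

n = 2 · ((1.645 + 0.613) / 0.95)²
n = 2 · (2.377)²
n ≈ 11.30
Round up to the next whole number: n = 12 per group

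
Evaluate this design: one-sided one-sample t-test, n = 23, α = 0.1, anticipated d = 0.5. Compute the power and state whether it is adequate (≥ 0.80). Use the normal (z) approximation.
Power ≈ 0.87; the study is adequately powered (power ≥ 0.80)

Power calculation (one-sample t-test, normal approximation):
z_β = d · √n - z_α
z_β = 0.5 · √23 - 1.282
z_β = 0.5 · 4.796 - 1.282
z_β = 1.116

Power = Φ(z_β) = Φ(1.116) ≈ 0.868

Effect size d = 0.5 is medium by Cohen's convention (0.2/0.5/0.8).

Threshold: power ≥ 0.80 is conventionally adequate.
Power ≈ 0.87 → the study is adequately powered (power ≥ 0.80).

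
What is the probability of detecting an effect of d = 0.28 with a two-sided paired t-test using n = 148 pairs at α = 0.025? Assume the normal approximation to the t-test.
Power ≈ 0.88

Power calculation (paired t-test, normal approximation):
z_β = d · √n - z_{α/2}
z_β = 0.28 · √148 - 2.241
z_β = 0.28 · 12.166 - 2.241
z_β = 1.165

Power = Φ(z_β) = Φ(1.165) ≈ 0.878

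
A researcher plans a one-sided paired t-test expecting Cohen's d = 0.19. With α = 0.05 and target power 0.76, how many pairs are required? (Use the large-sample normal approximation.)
n = 154 pairs

Sample size formula (paired t-test, normal approximation):
n = ((z_α + z_β) / d)²

z_α = 1.645 (for α = 0.05, one-sided)
z_β = 0.706 (for power = 0.76)
d = 0.19

n = ((1.645 + 0.706) / 0.19)²
n = (12.374)²
n ≈ 153.12
Round up to the next whole number: n = 154 pairs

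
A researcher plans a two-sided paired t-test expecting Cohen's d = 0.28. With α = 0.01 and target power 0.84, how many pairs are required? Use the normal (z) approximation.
n = 163 pairs

Sample size formula (paired t-test, normal approximation):
n = ((z_{α/2} + z_β) / d)²

z_{α/2} = 2.576 (for α = 0.01, two-sided)
z_β = 0.994 (for power = 0.84)
d = 0.28

n = ((2.576 + 0.994) / 0.28)²
n = (12.750)²
n ≈ 162.56
Round up to the next whole number: n = 163 pairs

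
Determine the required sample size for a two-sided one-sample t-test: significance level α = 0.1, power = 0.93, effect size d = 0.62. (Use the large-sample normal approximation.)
n = 26

Sample size formula (one-sample t-test, normal approximation):
n = ((z_{α/2} + z_β) / d)²

z_{α/2} = 1.645 (for α = 0.1, two-sided)
z_β = 1.476 (for power = 0.93)
d = 0.62

n = ((1.645 + 1.476) / 0.62)²
n = (5.034)²
n ≈ 25.34
Round up to the next whole number: n = 26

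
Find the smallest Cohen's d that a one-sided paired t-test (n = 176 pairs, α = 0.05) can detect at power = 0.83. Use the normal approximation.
d ≈ 0.20

Minimum detectable effect (paired t-test, normal approximation):
d = (z_α + z_β) / √n
d = (1.645 + 0.954) / √176
d = 2.599 / 13.266
d ≈ 0.20

By Cohen's convention (0.2 small / 0.5 medium / 0.8 large): small effect.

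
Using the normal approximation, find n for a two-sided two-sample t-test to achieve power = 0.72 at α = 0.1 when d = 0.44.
n = 52 per group

Sample size formula (two-sample t-test, normal approximation):
n = 2 · ((z_{α/2} + z_β) / d)²

z_{α/2} = 1.645 (for α = 0.1, two-sided)
z_β = 0.583 (for power = 0.72)
d = 0.44

n = 2 · ((1.645 + 0.583) / 0.44)²
n = 2 · (5.064)²
n ≈ 51.29
Round up to the next whole number: n = 52 per group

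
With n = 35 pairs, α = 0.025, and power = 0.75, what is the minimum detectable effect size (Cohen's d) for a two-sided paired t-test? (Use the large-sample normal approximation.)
d ≈ 0.49

Minimum detectable effect (paired t-test, normal approximation):
d = (z_{α/2} + z_β) / √n
d = (2.241 + 0.674) / √35
d = 2.916 / 5.916
d ≈ 0.49

By Cohen's convention (0.2 small / 0.5 medium / 0.8 large): small effect.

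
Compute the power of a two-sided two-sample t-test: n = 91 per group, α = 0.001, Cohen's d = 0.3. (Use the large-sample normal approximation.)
Power ≈ 0.10

Power calculation (two-sample t-test, normal approximation):
z_β = d · √(n/2) - z_{α/2}
z_β = 0.3 · √(91/2) - 3.291
z_β = 0.3 · 6.745 - 3.291
z_β = -1.267

Power = Φ(z_β) = Φ(-1.267) ≈ 0.103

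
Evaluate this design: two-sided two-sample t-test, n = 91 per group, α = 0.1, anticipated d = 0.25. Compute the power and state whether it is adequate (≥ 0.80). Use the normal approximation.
Power ≈ 0.52; the study is underpowered (power < 0.80)

Power calculation (two-sample t-test, normal approximation):
z_β = d · √(n/2) - z_{α/2}
z_β = 0.25 · √(91/2) - 1.645
z_β = 0.25 · 6.745 - 1.645
z_β = 0.041

Power = Φ(z_β) = Φ(0.041) ≈ 0.517

Effect size d = 0.25 is small by Cohen's convention (0.2/0.5/0.8).

Threshold: power ≥ 0.80 is conventionally adequate.
Power ≈ 0.52 → the study is underpowered (power < 0.80).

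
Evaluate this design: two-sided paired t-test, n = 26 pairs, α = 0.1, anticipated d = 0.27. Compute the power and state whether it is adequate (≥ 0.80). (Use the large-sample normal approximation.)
Power ≈ 0.39; the study is underpowered (power < 0.80)

Power calculation (paired t-test, normal approximation):
z_β = d · √n - z_{α/2}
z_β = 0.27 · √26 - 1.645
z_β = 0.27 · 5.099 - 1.645
z_β = -0.268

Power = Φ(z_β) = Φ(-0.268) ≈ 0.394

Effect size d = 0.27 is small by Cohen's convention (0.2/0.5/0.8).

Threshold: power ≥ 0.80 is conventionally adequate.
Power ≈ 0.39 → the study is underpowered (power < 0.80).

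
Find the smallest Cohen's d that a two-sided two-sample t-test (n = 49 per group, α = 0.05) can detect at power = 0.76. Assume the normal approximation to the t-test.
d ≈ 0.54

Minimum detectable effect (two-sample t-test, normal approximation):
d = (z_{α/2} + z_β) / √(n/2)
d = (1.960 + 0.706) / √(49/2)
d = 2.666 / 4.950
d ≈ 0.54

By Cohen's convention (0.2 small / 0.5 medium / 0.8 large): medium effect.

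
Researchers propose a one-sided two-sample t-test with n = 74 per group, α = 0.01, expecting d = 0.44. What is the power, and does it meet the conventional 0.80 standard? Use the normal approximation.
Power ≈ 0.64; the study is underpowered (power < 0.80)

Power calculation (two-sample t-test, normal approximation):
z_β = d · √(n/2) - z_α
z_β = 0.44 · √(74/2) - 2.326
z_β = 0.44 · 6.083 - 2.326
z_β = 0.350

Power = Φ(z_β) = Φ(0.350) ≈ 0.637

Effect size d = 0.44 is small by Cohen's convention (0.2/0.5/0.8).

Threshold: power ≥ 0.80 is conventionally adequate.
Power ≈ 0.64 → the study is underpowered (power < 0.80).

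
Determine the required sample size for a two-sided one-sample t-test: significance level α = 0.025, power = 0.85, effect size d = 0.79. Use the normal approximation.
n = 18

Sample size formula (one-sample t-test, normal approximation):
n = ((z_{α/2} + z_β) / d)²

z_{α/2} = 2.241 (for α = 0.025, two-sided)
z_β = 1.036 (for power = 0.85)
d = 0.79

n = ((2.241 + 1.036) / 0.79)²
n = (4.148)²
n ≈ 17.21
Round up to the next whole number: n = 18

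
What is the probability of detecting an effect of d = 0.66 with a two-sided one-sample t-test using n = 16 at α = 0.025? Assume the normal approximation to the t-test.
Power ≈ 0.65

Power calculation (one-sample t-test, normal approximation):
z_β = d · √n - z_{α/2}
z_β = 0.66 · √16 - 2.241
z_β = 0.66 · 4.000 - 2.241
z_β = 0.399

Power = Φ(z_β) = Φ(0.399) ≈ 0.655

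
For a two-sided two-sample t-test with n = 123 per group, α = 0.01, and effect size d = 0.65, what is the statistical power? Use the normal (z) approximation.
Power ≈ 0.99

Power calculation (two-sample t-test, normal approximation):
z_β = d · √(n/2) - z_{α/2}
z_β = 0.65 · √(123/2) - 2.576
z_β = 0.65 · 7.842 - 2.576
z_β = 2.522

Power = Φ(z_β) = Φ(2.522) ≈ 0.994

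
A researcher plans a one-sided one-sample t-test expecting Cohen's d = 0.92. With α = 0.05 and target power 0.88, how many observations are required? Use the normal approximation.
n = 10

Sample size formula (one-sample t-test, normal approximation):
n = ((z_α + z_β) / d)²

z_α = 1.645 (for α = 0.05, one-sided)
z_β = 1.175 (for power = 0.88)
d = 0.92

n = ((1.645 + 1.175) / 0.92)²
n = (3.065)²
n ≈ 9.39
Round up to the next whole number: n = 10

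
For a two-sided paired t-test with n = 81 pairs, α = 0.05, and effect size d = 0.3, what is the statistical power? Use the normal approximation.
Power ≈ 0.77

Power calculation (paired t-test, normal approximation):
z_β = d · √n - z_{α/2}
z_β = 0.3 · √81 - 1.960
z_β = 0.3 · 9.000 - 1.960
z_β = 0.740

Power = Φ(z_β) = Φ(0.740) ≈ 0.770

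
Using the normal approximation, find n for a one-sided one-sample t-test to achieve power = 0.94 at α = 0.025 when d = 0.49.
n = 52

Sample size formula (one-sample t-test, normal approximation):
n = ((z_α + z_β) / d)²

z_α = 1.960 (for α = 0.025, one-sided)
z_β = 1.555 (for power = 0.94)
d = 0.49

n = ((1.960 + 1.555) / 0.49)²
n = (7.173)²
n ≈ 51.45
Round up to the next whole number: n = 52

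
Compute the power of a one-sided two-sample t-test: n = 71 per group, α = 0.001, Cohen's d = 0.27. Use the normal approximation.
Power ≈ 0.07

Power calculation (two-sample t-test, normal approximation):
z_β = d · √(n/2) - z_α
z_β = 0.27 · √(71/2) - 3.090
z_β = 0.27 · 5.958 - 3.090
z_β = -1.482

Power = Φ(z_β) = Φ(-1.482) ≈ 0.069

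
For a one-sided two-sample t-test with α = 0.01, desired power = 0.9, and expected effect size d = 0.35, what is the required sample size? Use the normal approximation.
n = 213 per group

Sample size formula (two-sample t-test, normal approximation):
n = 2 · ((z_α + z_β) / d)²

z_α = 2.326 (for α = 0.01, one-sided)
z_β = 1.282 (for power = 0.9)
d = 0.35

n = 2 · ((2.326 + 1.282) / 0.35)²
n = 2 · (10.309)²
n ≈ 212.55
Round up to the next whole number: n = 213 per group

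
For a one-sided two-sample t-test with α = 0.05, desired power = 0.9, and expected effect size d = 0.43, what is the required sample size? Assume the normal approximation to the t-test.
n = 93 per group

Sample size formula (two-sample t-test, normal approximation):
n = 2 · ((z_α + z_β) / d)²

z_α = 1.645 (for α = 0.05, one-sided)
z_β = 1.282 (for power = 0.9)
d = 0.43

n = 2 · ((1.645 + 1.282) / 0.43)²
n = 2 · (6.807)²
n ≈ 92.67
Round up to the next whole number: n = 93 per group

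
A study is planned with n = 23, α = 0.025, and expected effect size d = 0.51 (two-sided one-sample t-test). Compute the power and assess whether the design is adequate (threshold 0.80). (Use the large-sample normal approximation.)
Power ≈ 0.58; the study is underpowered (power < 0.80)

Power calculation (one-sample t-test, normal approximation):
z_β = d · √n - z_{α/2}
z_β = 0.51 · √23 - 2.241
z_β = 0.51 · 4.796 - 2.241
z_β = 0.204

Power = Φ(z_β) = Φ(0.204) ≈ 0.581

Effect size d = 0.51 is medium by Cohen's convention (0.2/0.5/0.8).

Threshold: power ≥ 0.80 is conventionally adequate.
Power ≈ 0.58 → the study is underpowered (power < 0.80).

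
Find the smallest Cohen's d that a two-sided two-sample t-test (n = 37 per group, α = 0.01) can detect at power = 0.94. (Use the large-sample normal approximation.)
d ≈ 0.96

Minimum detectable effect (two-sample t-test, normal approximation):
d = (z_{α/2} + z_β) / √(n/2)
d = (2.576 + 1.555) / √(37/2)
d = 4.131 / 4.301
d ≈ 0.96

By Cohen's convention (0.2 small / 0.5 medium / 0.8 large): large effect.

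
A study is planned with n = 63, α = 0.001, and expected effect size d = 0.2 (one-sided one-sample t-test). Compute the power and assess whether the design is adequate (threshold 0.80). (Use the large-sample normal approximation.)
Power ≈ 0.07; the study is underpowered (power < 0.80)

Power calculation (one-sample t-test, normal approximation):
z_β = d · √n - z_α
z_β = 0.2 · √63 - 3.090
z_β = 0.2 · 7.937 - 3.090
z_β = -1.503

Power = Φ(z_β) = Φ(-1.503) ≈ 0.066

Effect size d = 0.2 is small by Cohen's convention (0.2/0.5/0.8).

Threshold: power ≥ 0.80 is conventionally adequate.
Power ≈ 0.07 → the study is underpowered (power < 0.80).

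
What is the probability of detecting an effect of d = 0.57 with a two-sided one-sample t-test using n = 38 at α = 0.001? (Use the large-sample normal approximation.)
Power ≈ 0.59

Power calculation (one-sample t-test, normal approximation):
z_β = d · √n - z_{α/2}
z_β = 0.57 · √38 - 3.291
z_β = 0.57 · 6.164 - 3.291
z_β = 0.223

Power = Φ(z_β) = Φ(0.223) ≈ 0.588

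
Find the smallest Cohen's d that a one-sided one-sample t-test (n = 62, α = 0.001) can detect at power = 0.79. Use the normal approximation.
d ≈ 0.49

Minimum detectable effect (one-sample t-test, normal approximation):
d = (z_α + z_β) / √n
d = (3.090 + 0.806) / √62
d = 3.897 / 7.874
d ≈ 0.49

By Cohen's convention (0.2 small / 0.5 medium / 0.8 large): small effect.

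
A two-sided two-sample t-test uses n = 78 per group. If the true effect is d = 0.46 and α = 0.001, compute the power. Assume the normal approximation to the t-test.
Power ≈ 0.34

Power calculation (two-sample t-test, normal approximation):
z_β = d · √(n/2) - z_{α/2}
z_β = 0.46 · √(78/2) - 3.291
z_β = 0.46 · 6.245 - 3.291
z_β = -0.418

Power = Φ(z_β) = Φ(-0.418) ≈ 0.338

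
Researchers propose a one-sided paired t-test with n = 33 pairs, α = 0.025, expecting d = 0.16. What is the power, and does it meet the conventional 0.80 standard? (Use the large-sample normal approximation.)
Power ≈ 0.15; the study is underpowered (power < 0.80)

Power calculation (paired t-test, normal approximation):
z_β = d · √n - z_α
z_β = 0.16 · √33 - 1.960
z_β = 0.16 · 5.745 - 1.960
z_β = -1.041

Power = Φ(z_β) = Φ(-1.041) ≈ 0.149

Effect size d = 0.16 is very small by Cohen's convention (0.2/0.5/0.8).

Threshold: power ≥ 0.80 is conventionally adequate.
Power ≈ 0.15 → the study is underpowered (power < 0.80).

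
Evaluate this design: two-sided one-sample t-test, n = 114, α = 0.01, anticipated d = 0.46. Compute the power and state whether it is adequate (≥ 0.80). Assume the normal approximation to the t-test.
Power ≈ 0.99; the study is adequately powered (power ≥ 0.80)

Power calculation (one-sample t-test, normal approximation):
z_β = d · √n - z_{α/2}
z_β = 0.46 · √114 - 2.576
z_β = 0.46 · 10.677 - 2.576
z_β = 2.336

Power = Φ(z_β) = Φ(2.336) ≈ 0.990

Effect size d = 0.46 is small by Cohen's convention (0.2/0.5/0.8).

Threshold: power ≥ 0.80 is conventionally adequate.
Power ≈ 0.99 → the study is adequately powered (power ≥ 0.80).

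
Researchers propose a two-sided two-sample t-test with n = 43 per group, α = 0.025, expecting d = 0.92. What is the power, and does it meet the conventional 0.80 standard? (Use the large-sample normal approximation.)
Power ≈ 0.98; the study is adequately powered (power ≥ 0.80)

Power calculation (two-sample t-test, normal approximation):
z_β = d · √(n/2) - z_{α/2}
z_β = 0.92 · √(43/2) - 2.241
z_β = 0.92 · 4.637 - 2.241
z_β = 2.024

Power = Φ(z_β) = Φ(2.024) ≈ 0.979

Effect size d = 0.92 is large by Cohen's convention (0.2/0.5/0.8).

Threshold: power ≥ 0.80 is conventionally adequate.
Power ≈ 0.98 → the study is adequately powered (power ≥ 0.80).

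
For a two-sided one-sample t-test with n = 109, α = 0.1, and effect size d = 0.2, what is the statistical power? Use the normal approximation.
Power ≈ 0.67

Power calculation (one-sample t-test, normal approximation):
z_β = d · √n - z_{α/2}
z_β = 0.2 · √109 - 1.645
z_β = 0.2 · 10.440 - 1.645
z_β = 0.443

Power = Φ(z_β) = Φ(0.443) ≈ 0.671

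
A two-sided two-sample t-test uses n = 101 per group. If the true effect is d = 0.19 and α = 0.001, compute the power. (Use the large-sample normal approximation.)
Power ≈ 0.03

Power calculation (two-sample t-test, normal approximation):
z_β = d · √(n/2) - z_{α/2}
z_β = 0.19 · √(101/2) - 3.291
z_β = 0.19 · 7.106 - 3.291
z_β = -1.940

Power = Φ(z_β) = Φ(-1.940) ≈ 0.026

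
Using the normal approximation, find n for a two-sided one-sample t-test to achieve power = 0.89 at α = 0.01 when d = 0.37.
n = 106

Sample size formula (one-sample t-test, normal approximation):
n = ((z_{α/2} + z_β) / d)²

z_{α/2} = 2.576 (for α = 0.01, two-sided)
z_β = 1.227 (for power = 0.89)
d = 0.37

n = ((2.576 + 1.227) / 0.37)²
n = (10.278)²
n ≈ 105.64
Round up to the next whole number: n = 106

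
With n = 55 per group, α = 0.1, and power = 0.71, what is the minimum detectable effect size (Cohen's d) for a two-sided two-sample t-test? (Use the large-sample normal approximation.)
d ≈ 0.42

Minimum detectable effect (two-sample t-test, normal approximation):
d = (z_{α/2} + z_β) / √(n/2)
d = (1.645 + 0.553) / √(55/2)
d = 2.198 / 5.244
d ≈ 0.42

By Cohen's convention (0.2 small / 0.5 medium / 0.8 large): small effect.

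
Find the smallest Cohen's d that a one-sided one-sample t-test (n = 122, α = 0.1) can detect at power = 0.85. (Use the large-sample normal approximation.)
d ≈ 0.21

Minimum detectable effect (one-sample t-test, normal approximation):
d = (z_α + z_β) / √n
d = (1.282 + 1.036) / √122
d = 2.318 / 11.045
d ≈ 0.21

By Cohen's convention (0.2 small / 0.5 medium / 0.8 large): small effect.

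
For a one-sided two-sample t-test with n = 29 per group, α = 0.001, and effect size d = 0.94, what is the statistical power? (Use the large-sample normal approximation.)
Power ≈ 0.69

Power calculation (two-sample t-test, normal approximation):
z_β = d · √(n/2) - z_α
z_β = 0.94 · √(29/2) - 3.090
z_β = 0.94 · 3.808 - 3.090
z_β = 0.489

Power = Φ(z_β) = Φ(0.489) ≈ 0.688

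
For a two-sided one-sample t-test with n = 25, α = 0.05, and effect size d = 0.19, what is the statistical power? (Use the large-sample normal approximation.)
Power ≈ 0.16

Power calculation (one-sample t-test, normal approximation):
z_β = d · √n - z_{α/2}
z_β = 0.19 · √25 - 1.960
z_β = 0.19 · 5.000 - 1.960
z_β = -1.010

Power = Φ(z_β) = Φ(-1.010) ≈ 0.156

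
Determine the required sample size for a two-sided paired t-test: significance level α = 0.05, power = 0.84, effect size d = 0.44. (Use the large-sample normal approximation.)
n = 46 pairs

Sample size formula (paired t-test, normal approximation):
n = ((z_{α/2} + z_β) / d)²

z_{α/2} = 1.960 (for α = 0.05, two-sided)
z_β = 0.994 (for power = 0.84)
d = 0.44

n = ((1.960 + 0.994) / 0.44)²
n = (6.714)²
n ≈ 45.08
Round up to the next whole number: n = 46 pairs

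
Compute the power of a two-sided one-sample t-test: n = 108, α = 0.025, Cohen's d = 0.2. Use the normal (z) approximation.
Power ≈ 0.44

Power calculation (one-sample t-test, normal approximation):
z_β = d · √n - z_{α/2}
z_β = 0.2 · √108 - 2.241
z_β = 0.2 · 10.392 - 2.241
z_β = -0.163

Power = Φ(z_β) = Φ(-0.163) ≈ 0.435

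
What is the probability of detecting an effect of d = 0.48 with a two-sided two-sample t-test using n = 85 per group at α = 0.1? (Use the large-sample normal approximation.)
Power ≈ 0.93

Power calculation (two-sample t-test, normal approximation):
z_β = d · √(n/2) - z_{α/2}
z_β = 0.48 · √(85/2) - 1.645
z_β = 0.48 · 6.519 - 1.645
z_β = 1.484

Power = Φ(z_β) = Φ(1.484) ≈ 0.931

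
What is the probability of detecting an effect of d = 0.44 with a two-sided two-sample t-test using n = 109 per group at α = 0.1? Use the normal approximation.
Power ≈ 0.95

Power calculation (two-sample t-test, normal approximation):
z_β = d · √(n/2) - z_{α/2}
z_β = 0.44 · √(109/2) - 1.645
z_β = 0.44 · 7.382 - 1.645
z_β = 1.603

Power = Φ(z_β) = Φ(1.603) ≈ 0.946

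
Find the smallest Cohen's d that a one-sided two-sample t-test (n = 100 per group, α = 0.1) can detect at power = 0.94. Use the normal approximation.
d ≈ 0.40

Minimum detectable effect (two-sample t-test, normal approximation):
d = (z_α + z_β) / √(n/2)
d = (1.282 + 1.555) / √(100/2)
d = 2.836 / 7.071
d ≈ 0.40

By Cohen's convention (0.2 small / 0.5 medium / 0.8 large): small effect.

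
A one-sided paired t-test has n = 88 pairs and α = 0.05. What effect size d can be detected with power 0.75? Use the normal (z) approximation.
d ≈ 0.25

Minimum detectable effect (paired t-test, normal approximation):
d = (z_α + z_β) / √n
d = (1.645 + 0.674) / √88
d = 2.319 / 9.381
d ≈ 0.25

By Cohen's convention (0.2 small / 0.5 medium / 0.8 large): small effect.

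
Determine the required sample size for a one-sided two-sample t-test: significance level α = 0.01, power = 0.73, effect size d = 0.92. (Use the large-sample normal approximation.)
n = 21 per group

Sample size formula (two-sample t-test, normal approximation):
n = 2 · ((z_α + z_β) / d)²

z_α = 2.326 (for α = 0.01, one-sided)
z_β = 0.613 (for power = 0.73)
d = 0.92

n = 2 · ((2.326 + 0.613) / 0.92)²
n = 2 · (3.195)²
n ≈ 20.42
Round up to the next whole number: n = 21 per group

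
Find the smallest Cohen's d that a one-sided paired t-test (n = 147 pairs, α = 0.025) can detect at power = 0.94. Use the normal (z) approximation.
d ≈ 0.29

Minimum detectable effect (paired t-test, normal approximation):
d = (z_α + z_β) / √n
d = (1.960 + 1.555) / √147
d = 3.515 / 12.124
d ≈ 0.29

By Cohen's convention (0.2 small / 0.5 medium / 0.8 large): small effect.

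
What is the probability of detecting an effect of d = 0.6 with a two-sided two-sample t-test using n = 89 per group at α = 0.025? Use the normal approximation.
Power ≈ 0.96

Power calculation (two-sample t-test, normal approximation):
z_β = d · √(n/2) - z_{α/2}
z_β = 0.6 · √(89/2) - 2.241
z_β = 0.6 · 6.671 - 2.241
z_β = 1.761

Power = Φ(z_β) = Φ(1.761) ≈ 0.961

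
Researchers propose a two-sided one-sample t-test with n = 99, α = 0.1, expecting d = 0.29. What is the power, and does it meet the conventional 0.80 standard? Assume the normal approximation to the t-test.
Power ≈ 0.89; the study is adequately powered (power ≥ 0.80)

Power calculation (one-sample t-test, normal approximation):
z_β = d · √n - z_{α/2}
z_β = 0.29 · √99 - 1.645
z_β = 0.29 · 9.950 - 1.645
z_β = 1.241

Power = Φ(z_β) = Φ(1.241) ≈ 0.893

Effect size d = 0.29 is small by Cohen's convention (0.2/0.5/0.8).

Threshold: power ≥ 0.80 is conventionally adequate.
Power ≈ 0.89 → the study is adequately powered (power ≥ 0.80).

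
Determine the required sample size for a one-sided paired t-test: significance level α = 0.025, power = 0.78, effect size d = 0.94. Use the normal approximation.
n = 9 pairs

Sample size formula (paired t-test, normal approximation):
n = ((z_α + z_β) / d)²

z_α = 1.960 (for α = 0.025, one-sided)
z_β = 0.772 (for power = 0.78)
d = 0.94

n = ((1.960 + 0.772) / 0.94)²
n = (2.906)²
n ≈ 8.44
Round up to the next whole number: n = 9 pairs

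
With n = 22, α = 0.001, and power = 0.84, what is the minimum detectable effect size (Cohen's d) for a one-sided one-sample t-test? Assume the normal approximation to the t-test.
d ≈ 0.87

Minimum detectable effect (one-sample t-test, normal approximation):
d = (z_α + z_β) / √n
d = (3.090 + 0.994) / √22
d = 4.085 / 4.690
d ≈ 0.87

By Cohen's convention (0.2 small / 0.5 medium / 0.8 large): large effect.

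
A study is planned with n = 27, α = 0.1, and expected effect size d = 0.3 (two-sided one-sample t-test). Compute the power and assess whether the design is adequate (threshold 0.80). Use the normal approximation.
Power ≈ 0.47; the study is underpowered (power < 0.80)

Power calculation (one-sample t-test, normal approximation):
z_β = d · √n - z_{α/2}
z_β = 0.3 · √27 - 1.645
z_β = 0.3 · 5.196 - 1.645
z_β = -0.086

Power = Φ(z_β) = Φ(-0.086) ≈ 0.466

Effect size d = 0.3 is small by Cohen's convention (0.2/0.5/0.8).

Threshold: power ≥ 0.80 is conventionally adequate.
Power ≈ 0.47 → the study is underpowered (power < 0.80).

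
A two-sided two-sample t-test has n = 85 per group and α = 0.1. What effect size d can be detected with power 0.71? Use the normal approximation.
d ≈ 0.34

Minimum detectable effect (two-sample t-test, normal approximation):
d = (z_{α/2} + z_β) / √(n/2)
d = (1.645 + 0.553) / √(85/2)
d = 2.198 / 6.519
d ≈ 0.34

By Cohen's convention (0.2 small / 0.5 medium / 0.8 large): small effect.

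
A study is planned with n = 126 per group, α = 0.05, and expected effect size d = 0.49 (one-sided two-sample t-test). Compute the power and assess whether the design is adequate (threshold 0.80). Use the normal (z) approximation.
Power ≈ 0.99; the study is adequately powered (power ≥ 0.80)

Power calculation (two-sample t-test, normal approximation):
z_β = d · √(n/2) - z_α
z_β = 0.49 · √(126/2) - 1.645
z_β = 0.49 · 7.937 - 1.645
z_β = 2.244

Power = Φ(z_β) = Φ(2.244) ≈ 0.988

Effect size d = 0.49 is small by Cohen's convention (0.2/0.5/0.8).

Threshold: power ≥ 0.80 is conventionally adequate.
Power ≈ 0.99 → the study is adequately powered (power ≥ 0.80).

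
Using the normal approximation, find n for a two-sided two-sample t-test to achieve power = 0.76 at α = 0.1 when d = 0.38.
n = 77 per group

Sample size formula (two-sample t-test, normal approximation):
n = 2 · ((z_{α/2} + z_β) / d)²

z_{α/2} = 1.645 (for α = 0.1, two-sided)
z_β = 0.706 (for power = 0.76)
d = 0.38

n = 2 · ((1.645 + 0.706) / 0.38)²
n = 2 · (6.187)²
n ≈ 76.56
Round up to the next whole number: n = 77 per group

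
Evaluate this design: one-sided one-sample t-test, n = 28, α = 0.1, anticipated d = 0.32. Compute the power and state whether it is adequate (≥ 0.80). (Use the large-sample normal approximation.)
Power ≈ 0.66; the study is underpowered (power < 0.80)

Power calculation (one-sample t-test, normal approximation):
z_β = d · √n - z_α
z_β = 0.32 · √28 - 1.282
z_β = 0.32 · 5.292 - 1.282
z_β = 0.412

Power = Φ(z_β) = Φ(0.412) ≈ 0.660

Effect size d = 0.32 is small by Cohen's convention (0.2/0.5/0.8).

Threshold: power ≥ 0.80 is conventionally adequate.
Power ≈ 0.66 → the study is underpowered (power < 0.80).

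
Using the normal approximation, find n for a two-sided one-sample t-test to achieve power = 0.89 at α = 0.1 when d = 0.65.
n = 20

Sample size formula (one-sample t-test, normal approximation):
n = ((z_{α/2} + z_β) / d)²

z_{α/2} = 1.645 (for α = 0.1, two-sided)
z_β = 1.227 (for power = 0.89)
d = 0.65

n = ((1.645 + 1.227) / 0.65)²
n = (4.418)²
n ≈ 19.52
Round up to the next whole number: n = 20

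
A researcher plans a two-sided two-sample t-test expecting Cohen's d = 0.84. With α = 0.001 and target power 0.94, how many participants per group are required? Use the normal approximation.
n = 67 per group

Sample size formula (two-sample t-test, normal approximation):
n = 2 · ((z_{α/2} + z_β) / d)²

z_{α/2} = 3.291 (for α = 0.001, two-sided)
z_β = 1.555 (for power = 0.94)
d = 0.84

n = 2 · ((3.291 + 1.555) / 0.84)²
n = 2 · (5.769)²
n ≈ 66.56
Round up to the next whole number: n = 67 per group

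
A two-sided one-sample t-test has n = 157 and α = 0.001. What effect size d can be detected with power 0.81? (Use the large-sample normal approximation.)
d ≈ 0.33

Minimum detectable effect (one-sample t-test, normal approximation):
d = (z_{α/2} + z_β) / √n
d = (3.291 + 0.878) / √157
d = 4.168 / 12.530
d ≈ 0.33

By Cohen's convention (0.2 small / 0.5 medium / 0.8 large): small effect.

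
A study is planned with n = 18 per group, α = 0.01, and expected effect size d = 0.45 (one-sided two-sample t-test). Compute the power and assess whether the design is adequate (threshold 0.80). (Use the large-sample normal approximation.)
Power ≈ 0.16; the study is underpowered (power < 0.80)

Power calculation (two-sample t-test, normal approximation):
z_β = d · √(n/2) - z_α
z_β = 0.45 · √(18/2) - 2.326
z_β = 0.45 · 3.000 - 2.326
z_β = -0.976

Power = Φ(z_β) = Φ(-0.976) ≈ 0.164

Effect size d = 0.45 is small by Cohen's convention (0.2/0.5/0.8).

Threshold: power ≥ 0.80 is conventionally adequate.
Power ≈ 0.16 → the study is underpowered (power < 0.80).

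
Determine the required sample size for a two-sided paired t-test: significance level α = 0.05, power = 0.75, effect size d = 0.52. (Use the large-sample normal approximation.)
n = 26 pairs

Sample size formula (paired t-test, normal approximation):
n = ((z_{α/2} + z_β) / d)²

z_{α/2} = 1.960 (for α = 0.05, two-sided)
z_β = 0.674 (for power = 0.75)
d = 0.52

n = ((1.960 + 0.674) / 0.52)²
n = (5.065)²
n ≈ 25.65
Round up to the next whole number: n = 26 pairs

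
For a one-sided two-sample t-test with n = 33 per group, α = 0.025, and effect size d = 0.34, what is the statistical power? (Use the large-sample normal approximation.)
Power ≈ 0.28

Power calculation (two-sample t-test, normal approximation):
z_β = d · √(n/2) - z_α
z_β = 0.34 · √(33/2) - 1.960
z_β = 0.34 · 4.062 - 1.960
z_β = -0.579

Power = Φ(z_β) = Φ(-0.579) ≈ 0.281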